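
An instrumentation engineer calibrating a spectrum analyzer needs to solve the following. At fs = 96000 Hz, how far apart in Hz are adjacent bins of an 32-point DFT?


DFT frequency resolution:
df = fs / N
   = 96000 / 32
   = 3000.0 Hz

3000.0 Hz


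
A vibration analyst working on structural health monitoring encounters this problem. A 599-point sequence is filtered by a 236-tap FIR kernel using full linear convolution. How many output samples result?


Linear convolution output length:
L = N + M - 1
  = 599 + 236 - 1
  = 834 samples

834


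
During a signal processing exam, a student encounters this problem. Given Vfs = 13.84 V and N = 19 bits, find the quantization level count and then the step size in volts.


Step 1 — number of quantization levels:
L = 2^N = 2^19 = 524288

Step 2 — LSB step size:
delta = Vfs / L
      = 13.84 / 524288
      = 2.64e-05 V

Levels = 524288; step size = 2.64e-05 V


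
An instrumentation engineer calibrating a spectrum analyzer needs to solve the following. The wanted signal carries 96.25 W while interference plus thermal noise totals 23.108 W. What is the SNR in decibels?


SNR in decibels:
SNR = 10 * log10(Ps / Pn)
    = 10 * log10(96.25 / 23.108)
    = 10 * log10(4.1652)
    = 10 * 0.6196
    = 6.2 dB

6.2 dB


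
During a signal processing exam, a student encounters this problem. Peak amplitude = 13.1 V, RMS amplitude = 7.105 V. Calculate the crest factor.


Crest factor is the ratio of peak to RMS:
CF = V_peak / V_rms
   = 13.1 / 7.105
   = 1.8438

1.8438


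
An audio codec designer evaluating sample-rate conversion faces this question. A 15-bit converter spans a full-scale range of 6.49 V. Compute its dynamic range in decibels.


Dynamic range from full-scale to LSB:
V_min = V_max / 2^bits = 6.49 / 2^15
DR = 20 * log10(V_max / V_min)
   = 20 * log10(2^15)
   = 20 * 15 * log10(2)
   = 90.31 dB

90.31 dB


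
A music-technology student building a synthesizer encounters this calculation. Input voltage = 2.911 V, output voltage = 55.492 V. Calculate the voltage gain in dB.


Voltage gain in dB:
G = 20 * log10(Vout / Vin)
  = 20 * log10(55.492 / 2.911)
  = 20 * log10(19.062865)
  = 20 * 1.280188
  = 25.6 dB

25.6 dB


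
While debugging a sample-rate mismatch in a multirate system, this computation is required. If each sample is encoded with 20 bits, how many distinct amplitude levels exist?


Number of quantization levels = 2^N
= 2^20
= 1048576

1048576


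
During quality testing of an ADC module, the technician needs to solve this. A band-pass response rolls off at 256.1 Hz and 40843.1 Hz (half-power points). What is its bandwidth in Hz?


Bandwidth is the difference of -3dB frequencies:
BW = f_high - f_low
   = 40843.1 - 256.1
   = 40587.0 Hz

40587.0 Hz


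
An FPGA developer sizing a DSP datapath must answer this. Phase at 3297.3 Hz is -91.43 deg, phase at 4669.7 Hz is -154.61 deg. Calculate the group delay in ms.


Group delay from phase difference:
tau = -d(phi)/d(omega)
d(phi) = -63.18 deg = -1.102699 rad
d(omega) = 2*pi*(4669.7 - 3297.3) = 8623.0435 rad/s
tau = -(-1.102699) / 8623.0435
    = 0.1279 ms

0.1279 ms


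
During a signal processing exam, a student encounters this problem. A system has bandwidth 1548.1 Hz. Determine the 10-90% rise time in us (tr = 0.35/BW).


Rise time from bandwidth relationship:
tr = 0.35 / BW
   = 0.35 / 1548.1
   = 0.0002260835863 s
   = 226.0836 us

226.0836 us


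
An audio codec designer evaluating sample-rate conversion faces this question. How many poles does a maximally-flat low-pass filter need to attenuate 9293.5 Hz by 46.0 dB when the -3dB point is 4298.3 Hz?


Butterworth filter order formula:
n = log10(10^(A/10) - 1) / (2 * log10(f_stop/f_pass))
10^(46.0/10) - 1 = 39809.7171
f_stop/f_pass = 9293.5 / 4298.3 = 2.1621
n = 6.8681 -> ceil = 7

7


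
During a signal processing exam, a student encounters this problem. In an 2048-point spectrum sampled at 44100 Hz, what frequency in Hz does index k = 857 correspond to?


Frequency of DFT bin k:
f_k = k * fs / N
    = 857 * 44100 / 2048
    = 37793700 / 2048
    = 18453.955 Hz

18453.955 Hz


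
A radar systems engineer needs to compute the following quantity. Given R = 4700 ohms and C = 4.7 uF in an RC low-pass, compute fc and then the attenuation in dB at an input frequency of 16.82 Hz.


Step 1 — cutoff frequency:
fc = 1 / (2*pi*R*C)
C = 4.7 uF = 4.7e-06 F
fc = 1 / (2*pi*4700*4.7e-06)
   = 7.20484 Hz

Step 2 — magnitude at f = 16.82 Hz:
|H(f)| = 1 / sqrt(1 + (f/fc)^2)
f/fc = 16.82 / 7.20484 = 2.334542
|H| = 1 / sqrt(1 + 5.450086) = 0.393747
|H|_dB = 20*log10(0.393747) = -8.1 dB

fc = 7.20484 Hz; |H(16.82 Hz)| = -8.1 dB


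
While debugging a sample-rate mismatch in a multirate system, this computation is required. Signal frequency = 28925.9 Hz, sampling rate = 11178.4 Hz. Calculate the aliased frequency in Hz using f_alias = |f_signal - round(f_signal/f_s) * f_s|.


Compute the nearest integer multiple of fs to the signal:
n = round(28925.9 / 11178.4) = 3
f_alias = |28925.9 - 3 * 11178.4|
        = |28925.9 - 33535.2|
        = 4609.3 Hz

4609.3


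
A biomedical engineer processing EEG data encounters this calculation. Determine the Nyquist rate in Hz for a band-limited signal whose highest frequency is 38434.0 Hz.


The Nyquist rate is twice the maximum frequency component.
fs_min = 2 * fmax
      = 2 * 38434.0
      = 76868.0 Hz

76868.0


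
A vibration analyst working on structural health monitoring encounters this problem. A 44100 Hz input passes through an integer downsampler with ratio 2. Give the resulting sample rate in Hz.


Decimation reduces the sample rate:
fs_out = fs_in / M
       = 44100 / 2
       = 22050.0 Hz

22050.0 Hz


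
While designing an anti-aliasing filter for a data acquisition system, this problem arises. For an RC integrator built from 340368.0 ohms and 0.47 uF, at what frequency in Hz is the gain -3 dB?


Cutoff frequency of a first-order RC filter:
fc = 1 / (2 * pi * R * C)
C = 0.47 uF = 4.7e-07 F
fc = 1 / (2 * pi * 340368.0 * 4.7e-07)
   = 1 / 1.005139751818
   = 0.994887 Hz

0.994887 Hz


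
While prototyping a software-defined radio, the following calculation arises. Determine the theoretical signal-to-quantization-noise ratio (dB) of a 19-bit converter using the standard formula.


Theoretical SNR for a full-scale sinusoid:
SNR = 6.02 * N + 1.76
    = 6.02 * 19 + 1.76
    = 114.38 + 1.76
    = 116.14 dB

116.14 dB


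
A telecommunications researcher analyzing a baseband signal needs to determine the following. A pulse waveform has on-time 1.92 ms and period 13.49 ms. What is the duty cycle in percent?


Duty cycle as a percentage:
DC = (t_on / T) * 100
   = (1.92 / 13.49) * 100
   = 0.142328 * 100
   = 14.23 %

14.23 %


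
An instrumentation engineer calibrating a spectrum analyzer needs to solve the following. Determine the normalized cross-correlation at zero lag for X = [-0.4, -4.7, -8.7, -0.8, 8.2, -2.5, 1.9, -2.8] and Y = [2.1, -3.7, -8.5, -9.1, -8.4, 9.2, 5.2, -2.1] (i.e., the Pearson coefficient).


Pearson correlation coefficient (population):
r = cov(X,Y) / (std(X) * std(Y))
Mean X = -1.225, Mean Y = -1.9125
Cov(X,Y) = 0.364688
Std(X) = 4.630267, Std(Y) = 6.427954
r = 0.0123

0.0123


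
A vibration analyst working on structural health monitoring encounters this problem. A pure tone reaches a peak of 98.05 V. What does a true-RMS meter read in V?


RMS voltage for a sinusoidal waveform:
V_rms = V_peak / sqrt(2)
      = 98.05 / 1.414214
      = 69.332 V

69.332 V


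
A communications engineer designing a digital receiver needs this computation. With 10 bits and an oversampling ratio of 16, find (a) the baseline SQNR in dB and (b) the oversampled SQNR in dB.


Step 1 — baseline SQNR at Nyquist:
SQNR_base = 6.02*N + 1.76
          = 6.02*10 + 1.76
          = 61.96 dB

Step 2 — oversampling processing gain:
G = 10*log10(OSR) = 10*log10(16) = 12.04 dB

Step 3 — total:
SQNR_total = 61.96 + 12.04 = 74.0 dB

Base SQNR = 61.96 dB; oversampled SQNR = 74.0 dB


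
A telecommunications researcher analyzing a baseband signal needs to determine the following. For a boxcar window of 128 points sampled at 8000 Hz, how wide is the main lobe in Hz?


Main lobe width for a rectangular window:
Width = 2 * fs / N
      = 2 * 8000 / 128
      = 16000 / 128
      = 125.0 Hz

125.0 Hz


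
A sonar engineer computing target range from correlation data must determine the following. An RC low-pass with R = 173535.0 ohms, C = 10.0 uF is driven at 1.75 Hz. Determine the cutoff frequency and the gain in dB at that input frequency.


Step 1 — cutoff frequency:
fc = 1 / (2*pi*R*C)
C = 10.0 uF = 1e-05 F
fc = 1 / (2*pi*173535.0*1e-05)
   = 0.0917135 Hz

Step 2 — magnitude at f = 1.75 Hz:
|H(f)| = 1 / sqrt(1 + (f/fc)^2)
f/fc = 1.75 / 0.0917135 = 19.08116
|H| = 1 / sqrt(1 + 364.090667) = 0.0523359
|H|_dB = 20*log10(0.0523359) = -25.62 dB

fc = 0.0917135 Hz; |H(1.75 Hz)| = -25.62 dB


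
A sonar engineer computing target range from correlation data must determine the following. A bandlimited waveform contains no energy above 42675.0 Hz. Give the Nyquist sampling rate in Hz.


The Nyquist rate is twice the maximum frequency component.
fs_min = 2 * fmax
      = 2 * 42675.0
      = 85350.0 Hz

85350.0


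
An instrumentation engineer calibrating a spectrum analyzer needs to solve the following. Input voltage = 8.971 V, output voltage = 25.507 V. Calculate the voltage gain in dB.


Voltage gain in dB:
G = 20 * log10(Vout / Vin)
  = 20 * log10(25.507 / 8.971)
  = 20 * log10(2.843273)
  = 20 * 0.453819
  = 9.08 dB

9.08 dB


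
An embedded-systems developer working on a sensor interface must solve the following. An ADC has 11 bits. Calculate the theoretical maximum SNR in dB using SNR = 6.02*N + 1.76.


Theoretical SNR for a full-scale sinusoid:
SNR = 6.02 * N + 1.76
    = 6.02 * 11 + 1.76
    = 66.22 + 1.76
    = 67.98 dB

67.98 dB


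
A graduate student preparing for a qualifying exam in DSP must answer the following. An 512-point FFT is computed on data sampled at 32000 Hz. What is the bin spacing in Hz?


DFT frequency resolution:
df = fs / N
   = 32000 / 512
   = 62.5 Hz

62.5 Hz


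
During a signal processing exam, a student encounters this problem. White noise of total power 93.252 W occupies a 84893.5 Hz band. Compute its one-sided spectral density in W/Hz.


Power spectral density:
PSD = P / BW
    = 93.252 / 84893.5
    = 0.00109846 W/Hz

0.00109846 W/Hz


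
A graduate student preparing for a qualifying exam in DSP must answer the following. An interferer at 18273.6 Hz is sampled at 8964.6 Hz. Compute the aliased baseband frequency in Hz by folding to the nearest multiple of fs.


Compute the nearest integer multiple of fs to the signal:
n = round(18273.6 / 8964.6) = 2
f_alias = |18273.6 - 2 * 8964.6|
        = |18273.6 - 17929.2|
        = 344.4 Hz

344.4


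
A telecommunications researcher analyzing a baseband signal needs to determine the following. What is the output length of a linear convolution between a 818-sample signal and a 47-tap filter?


Linear convolution output length:
L = N + M - 1
  = 818 + 47 - 1
  = 864 samples

864


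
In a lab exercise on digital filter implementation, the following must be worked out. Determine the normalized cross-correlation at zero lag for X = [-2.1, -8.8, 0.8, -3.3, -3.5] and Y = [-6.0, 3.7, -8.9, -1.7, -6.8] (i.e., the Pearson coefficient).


Pearson correlation coefficient (population):
r = cov(X,Y) / (std(X) * std(Y))
Mean X = -3.38, Mean Y = -3.94
Cov(X,Y) = -12.8512
Std(X) = 3.114739, Std(Y) = 4.481339
r = -0.9207

-0.9207


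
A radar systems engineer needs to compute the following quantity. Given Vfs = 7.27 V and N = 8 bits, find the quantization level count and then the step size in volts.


Step 1 — number of quantization levels:
L = 2^N = 2^8 = 256

Step 2 — LSB step size:
delta = Vfs / L
      = 7.27 / 256
      = 0.02839844 V

Levels = 256; step size = 0.02839844 V


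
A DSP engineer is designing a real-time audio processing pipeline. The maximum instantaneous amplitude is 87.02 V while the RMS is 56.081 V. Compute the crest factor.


Crest factor is the ratio of peak to RMS:
CF = V_peak / V_rms
   = 87.02 / 56.081
   = 1.5517

1.5517


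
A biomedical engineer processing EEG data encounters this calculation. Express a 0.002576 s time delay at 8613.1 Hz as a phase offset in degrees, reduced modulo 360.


Phase shift from frequency and time delay:
phi = 360 * f * t_delay
    = 360 * 8613.1 * 0.002576
    = 7987.44 degrees
    mod 360 = 67.44 degrees

67.44 degrees


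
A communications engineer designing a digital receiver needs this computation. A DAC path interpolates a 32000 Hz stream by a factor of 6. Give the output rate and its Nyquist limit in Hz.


Step 1 — output sample rate after interpolation by L:
fs_out = L * fs_in = 6 * 32000 = 192000 Hz

Step 2 — Nyquist frequency of the output stream:
f_Nyq = fs_out / 2 = 192000 / 2 = 96000.0 Hz

fs_out = 192000 Hz; f_Nyquist = 96000.0 Hz


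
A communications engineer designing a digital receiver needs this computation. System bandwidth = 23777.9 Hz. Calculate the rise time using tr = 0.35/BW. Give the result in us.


Rise time from bandwidth relationship:
tr = 0.35 / BW
   = 0.35 / 23777.9
   = 1.471955051e-05 s
   = 14.7196 us

14.7196 us


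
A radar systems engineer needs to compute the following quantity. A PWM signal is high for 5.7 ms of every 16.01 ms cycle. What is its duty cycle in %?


Duty cycle as a percentage:
DC = (t_on / T) * 100
   = (5.7 / 16.01) * 100
   = 0.356027 * 100
   = 35.6 %

35.6 %


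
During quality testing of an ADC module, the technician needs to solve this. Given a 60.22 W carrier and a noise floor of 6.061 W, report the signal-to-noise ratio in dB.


SNR in decibels:
SNR = 10 * log10(Ps / Pn)
    = 10 * log10(60.22 / 6.061)
    = 10 * log10(9.9357)
    = 10 * 0.9972
    = 9.97 dB

9.97 dB


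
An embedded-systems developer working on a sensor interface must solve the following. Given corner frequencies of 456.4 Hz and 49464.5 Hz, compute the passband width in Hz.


Bandwidth is the difference of -3dB frequencies:
BW = f_high - f_low
   = 49464.5 - 456.4
   = 49008.1 Hz

49008.1 Hz


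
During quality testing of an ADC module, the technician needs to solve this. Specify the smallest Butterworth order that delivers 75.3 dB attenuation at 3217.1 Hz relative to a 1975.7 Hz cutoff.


Butterworth filter order formula:
n = log10(10^(A/10) - 1) / (2 * log10(f_stop/f_pass))
10^(75.3/10) - 1 = 33884414.6139
f_stop/f_pass = 3217.1 / 1975.7 = 1.6283
n = 17.7809 -> ceil = 18

18


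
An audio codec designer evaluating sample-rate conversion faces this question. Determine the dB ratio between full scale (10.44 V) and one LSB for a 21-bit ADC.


Dynamic range from full-scale to LSB:
V_min = V_max / 2^bits = 10.44 / 2^21
DR = 20 * log10(V_max / V_min)
   = 20 * log10(2^21)
   = 20 * 21 * log10(2)
   = 126.43 dB

126.43 dB


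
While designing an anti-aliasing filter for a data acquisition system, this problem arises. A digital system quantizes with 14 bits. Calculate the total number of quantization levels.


Number of quantization levels = 2^N
= 2^14
= 16384

16384


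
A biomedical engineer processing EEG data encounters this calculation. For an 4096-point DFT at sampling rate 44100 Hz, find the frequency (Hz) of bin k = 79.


Frequency of DFT bin k:
f_k = k * fs / N
    = 79 * 44100 / 4096
    = 3483900 / 4096
    = 850.562 Hz

850.562 Hz


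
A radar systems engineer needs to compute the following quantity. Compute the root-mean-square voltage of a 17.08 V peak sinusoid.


RMS voltage for a sinusoidal waveform:
V_rms = V_peak / sqrt(2)
      = 17.08 / 1.414214
      = 12.077 V

12.077 V


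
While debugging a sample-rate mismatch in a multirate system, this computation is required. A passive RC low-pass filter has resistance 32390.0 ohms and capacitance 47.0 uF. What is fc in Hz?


Cutoff frequency of a first-order RC filter:
fc = 1 / (2 * pi * R * C)
C = 47.0 uF = 4.7e-05 F
fc = 1 / (2 * pi * 32390.0 * 4.7e-05)
   = 1 / 9.5650814886787
   = 0.104547 Hz

0.104547 Hz


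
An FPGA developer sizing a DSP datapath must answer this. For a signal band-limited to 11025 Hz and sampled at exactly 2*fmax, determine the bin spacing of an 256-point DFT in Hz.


Step 1 — Nyquist sampling rate:
fs = 2 * fmax = 2 * 11025 = 22050 Hz

Step 2 — DFT bin spacing:
df = fs / N = 22050 / 256 = 86.1328 Hz

86.1328 Hz


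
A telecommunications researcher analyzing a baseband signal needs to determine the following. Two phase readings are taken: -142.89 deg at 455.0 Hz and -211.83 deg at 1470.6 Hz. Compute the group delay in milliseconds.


Group delay from phase difference:
tau = -d(phi)/d(omega)
d(phi) = -68.94 deg = -1.20323 rad
d(omega) = 2*pi*(1470.6 - 455.0) = 6381.203 rad/s
tau = -(-1.20323) / 6381.203
    = 0.1886 ms

0.1886 ms


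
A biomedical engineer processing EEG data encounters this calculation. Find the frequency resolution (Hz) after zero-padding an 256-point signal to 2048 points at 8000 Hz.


Frequency resolution after zero-padding:
N_padded = 256 * 8 = 2048
df = fs / N_padded
   = 8000 / 2048
   = 3.9062 Hz

3.9062 Hz


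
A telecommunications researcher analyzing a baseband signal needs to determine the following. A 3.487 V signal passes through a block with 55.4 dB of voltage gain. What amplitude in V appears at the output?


Output voltage from dB gain:
V_out = V_in * 10^(gain_dB / 20)
      = 3.487 * 10^(55.4 / 20)
      = 3.487 * 588.843655
      = 2053.2978 V

2053.2978 V


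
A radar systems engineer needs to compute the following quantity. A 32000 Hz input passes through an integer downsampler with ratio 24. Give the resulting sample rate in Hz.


Decimation reduces the sample rate:
fs_out = fs_in / M
       = 32000 / 24
       = 1333.3333 Hz

1333.3333 Hz


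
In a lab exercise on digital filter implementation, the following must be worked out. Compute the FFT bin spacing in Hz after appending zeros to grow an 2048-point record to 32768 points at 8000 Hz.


Frequency resolution after zero-padding:
N_padded = 2048 * 16 = 32768
df = fs / N_padded
   = 8000 / 32768
   = 0.2441 Hz

0.2441 Hz


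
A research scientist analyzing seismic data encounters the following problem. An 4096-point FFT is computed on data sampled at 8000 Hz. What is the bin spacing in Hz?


DFT frequency resolution:
df = fs / N
   = 8000 / 4096
   = 1.9531 Hz

1.9531 Hz


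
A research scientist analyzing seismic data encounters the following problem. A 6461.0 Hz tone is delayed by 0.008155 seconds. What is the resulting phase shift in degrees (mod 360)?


Phase shift from frequency and time delay:
phi = 360 * f * t_delay
    = 360 * 6461.0 * 0.008155
    = 18968.2 degrees
    mod 360 = 248.2 degrees

248.2 degrees


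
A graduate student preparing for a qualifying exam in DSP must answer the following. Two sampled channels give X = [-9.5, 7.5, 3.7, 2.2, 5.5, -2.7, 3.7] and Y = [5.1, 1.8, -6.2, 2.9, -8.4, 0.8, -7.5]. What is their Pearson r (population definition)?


Pearson correlation coefficient (population):
r = cov(X,Y) / (std(X) * std(Y))
Mean X = 1.4857, Mean Y = -1.6429
Cov(X,Y) = -15.790612
Std(X) = 5.356019, Std(Y) = 5.136107
r = -0.574

-0.574


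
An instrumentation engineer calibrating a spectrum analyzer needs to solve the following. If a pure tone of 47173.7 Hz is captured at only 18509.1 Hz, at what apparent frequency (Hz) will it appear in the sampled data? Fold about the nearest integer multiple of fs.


Compute the nearest integer multiple of fs to the signal:
n = round(47173.7 / 18509.1) = 3
f_alias = |47173.7 - 3 * 18509.1|
        = |47173.7 - 55527.3|
        = 8353.6 Hz

8353.6


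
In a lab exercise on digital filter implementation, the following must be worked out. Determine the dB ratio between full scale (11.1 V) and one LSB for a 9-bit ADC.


Dynamic range from full-scale to LSB:
V_min = V_max / 2^bits = 11.1 / 2^9
DR = 20 * log10(V_max / V_min)
   = 20 * log10(2^9)
   = 20 * 9 * log10(2)
   = 54.19 dB

54.19 dB


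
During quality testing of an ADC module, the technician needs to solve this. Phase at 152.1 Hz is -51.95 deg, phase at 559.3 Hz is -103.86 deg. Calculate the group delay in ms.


Group delay from phase difference:
tau = -d(phi)/d(omega)
d(phi) = -51.91 deg = -0.906 rad
d(omega) = 2*pi*(559.3 - 152.1) = 2558.5131 rad/s
tau = -(-0.906) / 2558.5131
    = 0.3541 ms

0.3541 ms


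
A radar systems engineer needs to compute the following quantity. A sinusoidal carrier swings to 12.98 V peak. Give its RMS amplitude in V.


RMS voltage for a sinusoidal waveform:
V_rms = V_peak / sqrt(2)
      = 12.98 / 1.414214
      = 9.178 V

9.178 V


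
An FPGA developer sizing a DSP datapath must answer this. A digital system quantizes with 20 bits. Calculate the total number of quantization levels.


Number of quantization levels = 2^N
= 2^20
= 1048576

1048576


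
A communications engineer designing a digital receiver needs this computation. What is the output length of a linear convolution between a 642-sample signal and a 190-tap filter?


Linear convolution output length:
L = N + M - 1
  = 642 + 190 - 1
  = 831 samples

831


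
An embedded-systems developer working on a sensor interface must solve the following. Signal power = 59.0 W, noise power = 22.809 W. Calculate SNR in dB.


SNR in decibels:
SNR = 10 * log10(Ps / Pn)
    = 10 * log10(59.0 / 22.809)
    = 10 * log10(2.5867)
    = 10 * 0.4127
    = 4.13 dB

4.13 dB


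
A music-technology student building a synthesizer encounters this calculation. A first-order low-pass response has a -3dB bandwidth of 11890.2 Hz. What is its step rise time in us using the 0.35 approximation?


Rise time from bandwidth relationship:
tr = 0.35 / BW
   = 0.35 / 11890.2
   = 2.943600612e-05 s
   = 29.436 us

29.436 us


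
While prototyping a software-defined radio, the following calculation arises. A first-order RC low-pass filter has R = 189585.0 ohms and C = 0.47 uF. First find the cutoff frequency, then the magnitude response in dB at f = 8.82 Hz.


Step 1 — cutoff frequency:
fc = 1 / (2*pi*R*C)
C = 0.47 uF = 4.7e-07 F
fc = 1 / (2*pi*189585.0*4.7e-07)
   = 1.78615 Hz

Step 2 — magnitude at f = 8.82 Hz:
|H(f)| = 1 / sqrt(1 + (f/fc)^2)
f/fc = 8.82 / 1.78615 = 4.937995
|H| = 1 / sqrt(1 + 24.383795) = 0.1984823
|H|_dB = 20*log10(0.1984823) = -14.05 dB

fc = 1.78615 Hz; |H(8.82 Hz)| = -14.05 dB


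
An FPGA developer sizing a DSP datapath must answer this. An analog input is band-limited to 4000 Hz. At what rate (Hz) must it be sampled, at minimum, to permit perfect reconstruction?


The Nyquist rate is twice the maximum frequency component.
fs_min = 2 * fmax
      = 2 * 4000
      = 8000 Hz

8000


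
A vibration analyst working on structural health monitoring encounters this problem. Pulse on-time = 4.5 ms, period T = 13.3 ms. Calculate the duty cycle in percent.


Duty cycle as a percentage:
DC = (t_on / T) * 100
   = (4.5 / 13.3) * 100
   = 0.338346 * 100
   = 33.83 %

33.83 %


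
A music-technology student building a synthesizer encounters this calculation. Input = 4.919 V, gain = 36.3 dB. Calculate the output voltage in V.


Output voltage from dB gain:
V_out = V_in * 10^(gain_dB / 20)
      = 4.919 * 10^(36.3 / 20)
      = 4.919 * 65.313055
      = 321.2749 V

321.2749 V


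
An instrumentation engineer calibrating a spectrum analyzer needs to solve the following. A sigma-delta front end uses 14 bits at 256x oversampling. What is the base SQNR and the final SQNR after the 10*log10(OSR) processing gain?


Step 1 — baseline SQNR at Nyquist:
SQNR_base = 6.02*N + 1.76
          = 6.02*14 + 1.76
          = 86.04 dB

Step 2 — oversampling processing gain:
G = 10*log10(OSR) = 10*log10(256) = 24.08 dB

Step 3 — total:
SQNR_total = 86.04 + 24.08 = 110.12 dB

Base SQNR = 86.04 dB; oversampled SQNR = 110.12 dB


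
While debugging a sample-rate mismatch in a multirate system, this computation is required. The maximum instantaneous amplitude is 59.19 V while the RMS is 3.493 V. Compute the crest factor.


Crest factor is the ratio of peak to RMS:
CF = V_peak / V_rms
   = 59.19 / 3.493
   = 16.9453

16.9453


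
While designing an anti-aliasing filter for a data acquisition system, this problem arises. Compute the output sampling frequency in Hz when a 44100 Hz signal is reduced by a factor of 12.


Decimation reduces the sample rate:
fs_out = fs_in / M
       = 44100 / 12
       = 3675.0 Hz

3675.0 Hz


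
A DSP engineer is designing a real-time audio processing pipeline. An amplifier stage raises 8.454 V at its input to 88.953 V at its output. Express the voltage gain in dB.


Voltage gain in dB:
G = 20 * log10(Vout / Vin)
  = 20 * log10(88.953 / 8.454)
  = 20 * log10(10.522001)
  = 20 * 1.022098
  = 20.44 dB

20.44 dB


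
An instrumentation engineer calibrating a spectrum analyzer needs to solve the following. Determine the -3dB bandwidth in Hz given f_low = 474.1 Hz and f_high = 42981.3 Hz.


Bandwidth is the difference of -3dB frequencies:
BW = f_high - f_low
   = 42981.3 - 474.1
   = 42507.2 Hz

42507.2 Hz


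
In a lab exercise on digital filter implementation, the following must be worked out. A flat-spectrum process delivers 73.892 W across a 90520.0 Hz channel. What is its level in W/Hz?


Power spectral density:
PSD = P / BW
    = 73.892 / 90520.0
    = 0.00081631 W/Hz

0.00081631 W/Hz


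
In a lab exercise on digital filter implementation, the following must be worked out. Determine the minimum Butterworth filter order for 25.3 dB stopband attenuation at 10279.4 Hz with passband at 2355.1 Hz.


Butterworth filter order formula:
n = log10(10^(A/10) - 1) / (2 * log10(f_stop/f_pass))
10^(25.3/10) - 1 = 337.8442
f_stop/f_pass = 10279.4 / 2355.1 = 4.3647
n = 1.9757 -> ceil = 2

2


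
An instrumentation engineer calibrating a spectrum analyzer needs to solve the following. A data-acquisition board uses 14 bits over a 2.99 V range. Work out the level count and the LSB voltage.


Step 1 — number of quantization levels:
L = 2^N = 2^14 = 16384

Step 2 — LSB step size:
delta = Vfs / L
      = 2.99 / 16384
      = 0.0001825 V

Levels = 16384; step size = 0.0001825 V


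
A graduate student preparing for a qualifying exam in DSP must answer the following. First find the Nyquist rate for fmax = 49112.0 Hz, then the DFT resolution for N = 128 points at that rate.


Step 1 — Nyquist sampling rate:
fs = 2 * fmax = 2 * 49112.0 = 98224.0 Hz

Step 2 — DFT bin spacing:
df = fs / N = 98224.0 / 128 = 767.375 Hz

767.375 Hz


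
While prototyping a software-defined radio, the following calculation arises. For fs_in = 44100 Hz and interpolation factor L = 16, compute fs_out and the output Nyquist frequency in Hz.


Step 1 — output sample rate after interpolation by L:
fs_out = L * fs_in = 16 * 44100 = 705600 Hz

Step 2 — Nyquist frequency of the output stream:
f_Nyq = fs_out / 2 = 705600 / 2 = 352800.0 Hz

fs_out = 705600 Hz; f_Nyquist = 352800.0 Hz


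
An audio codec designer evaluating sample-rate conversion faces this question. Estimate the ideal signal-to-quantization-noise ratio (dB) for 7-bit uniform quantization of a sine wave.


Theoretical SNR for a full-scale sinusoid:
SNR = 6.02 * N + 1.76
    = 6.02 * 7 + 1.76
    = 42.14 + 1.76
    = 43.9 dB

43.9 dB


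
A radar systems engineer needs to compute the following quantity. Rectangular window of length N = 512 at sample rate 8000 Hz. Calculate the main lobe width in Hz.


Main lobe width for a rectangular window:
Width = 2 * fs / N
      = 2 * 8000 / 512
      = 16000 / 512
      = 31.25 Hz

31.25 Hz


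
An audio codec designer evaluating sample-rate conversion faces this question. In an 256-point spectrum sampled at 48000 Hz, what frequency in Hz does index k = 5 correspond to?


Frequency of DFT bin k:
f_k = k * fs / N
    = 5 * 48000 / 256
    = 240000 / 256
    = 937.5 Hz

937.5 Hz


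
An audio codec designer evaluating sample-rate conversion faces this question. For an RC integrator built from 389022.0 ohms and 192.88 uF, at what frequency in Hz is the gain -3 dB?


Cutoff frequency of a first-order RC filter:
fc = 1 / (2 * pi * R * C)
C = 192.88 uF = 0.00019288 F
fc = 1 / (2 * pi * 389022.0 * 0.00019288)
   = 1 / 471.45606603419
   = 0.002121 Hz

0.002121 Hz


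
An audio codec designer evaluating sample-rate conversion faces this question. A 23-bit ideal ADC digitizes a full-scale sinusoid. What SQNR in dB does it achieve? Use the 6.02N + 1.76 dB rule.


Theoretical SNR for a full-scale sinusoid:
SNR = 6.02 * N + 1.76
    = 6.02 * 23 + 1.76
    = 138.46 + 1.76
    = 140.22 dB

140.22 dB


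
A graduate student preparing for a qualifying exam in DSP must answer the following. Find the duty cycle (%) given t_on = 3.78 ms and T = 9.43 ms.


Duty cycle as a percentage:
DC = (t_on / T) * 100
   = (3.78 / 9.43) * 100
   = 0.400848 * 100
   = 40.08 %

40.08 %


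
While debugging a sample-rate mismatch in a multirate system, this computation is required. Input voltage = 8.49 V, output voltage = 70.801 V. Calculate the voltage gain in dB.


Voltage gain in dB:
G = 20 * log10(Vout / Vin)
  = 20 * log10(70.801 / 8.49)
  = 20 * log10(8.33934)
  = 20 * 0.921132
  = 18.42 dB

18.42 dB


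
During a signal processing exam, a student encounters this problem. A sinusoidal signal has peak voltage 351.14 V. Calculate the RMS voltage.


RMS voltage for a sinusoidal waveform:
V_rms = V_peak / sqrt(2)
      = 351.14 / 1.414214
      = 248.293 V

248.293 V


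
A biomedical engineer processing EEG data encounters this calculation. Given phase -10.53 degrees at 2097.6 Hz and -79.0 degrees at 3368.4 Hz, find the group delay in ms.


Group delay from phase difference:
tau = -d(phi)/d(omega)
d(phi) = -68.47 deg = -1.195027 rad
d(omega) = 2*pi*(3368.4 - 2097.6) = 7984.6719 rad/s
tau = -(-1.195027) / 7984.6719
    = 0.1497 ms

0.1497 ms


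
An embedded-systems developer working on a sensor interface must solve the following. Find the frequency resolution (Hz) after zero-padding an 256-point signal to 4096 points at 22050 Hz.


Frequency resolution after zero-padding:
N_padded = 256 * 16 = 4096
df = fs / N_padded
   = 22050 / 4096
   = 5.3833 Hz

5.3833 Hz


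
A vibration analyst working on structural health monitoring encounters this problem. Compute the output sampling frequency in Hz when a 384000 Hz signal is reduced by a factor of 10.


Decimation reduces the sample rate:
fs_out = fs_in / M
       = 384000 / 10
       = 38400.0 Hz

38400.0 Hz


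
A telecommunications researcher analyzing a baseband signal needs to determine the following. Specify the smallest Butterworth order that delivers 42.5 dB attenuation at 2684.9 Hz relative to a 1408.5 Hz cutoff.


Butterworth filter order formula:
n = log10(10^(A/10) - 1) / (2 * log10(f_stop/f_pass))
10^(42.5/10) - 1 = 17781.7941
f_stop/f_pass = 2684.9 / 1408.5 = 1.9062
n = 7.5846 -> ceil = 8

8


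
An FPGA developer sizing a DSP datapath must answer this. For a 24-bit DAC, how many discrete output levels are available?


Number of quantization levels = 2^N
= 2^24
= 16777216

16777216


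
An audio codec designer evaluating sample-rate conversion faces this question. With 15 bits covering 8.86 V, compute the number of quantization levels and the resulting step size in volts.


Step 1 — number of quantization levels:
L = 2^N = 2^15 = 32768

Step 2 — LSB step size:
delta = Vfs / L
      = 8.86 / 32768
      = 0.00027039 V

Levels = 32768; step size = 0.00027039 V


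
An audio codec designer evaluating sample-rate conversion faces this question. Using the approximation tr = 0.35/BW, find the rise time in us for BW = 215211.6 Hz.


Rise time from bandwidth relationship:
tr = 0.35 / BW
   = 0.35 / 215211.6
   = 1.626306389e-06 s
   = 1.6263 us

1.6263 us


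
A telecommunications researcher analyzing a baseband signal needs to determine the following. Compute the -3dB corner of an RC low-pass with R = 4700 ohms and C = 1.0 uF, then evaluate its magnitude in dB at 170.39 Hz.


Step 1 — cutoff frequency:
fc = 1 / (2*pi*R*C)
C = 1.0 uF = 1e-06 F
fc = 1 / (2*pi*4700*1e-06)
   = 33.8628 Hz

Step 2 — magnitude at f = 170.39 Hz:
|H(f)| = 1 / sqrt(1 + (f/fc)^2)
f/fc = 170.39 / 33.8628 = 5.031775
|H| = 1 / sqrt(1 + 25.31876) = 0.1949249
|H|_dB = 20*log10(0.1949249) = -14.2 dB

fc = 33.8628 Hz; |H(170.39 Hz)| = -14.2 dB


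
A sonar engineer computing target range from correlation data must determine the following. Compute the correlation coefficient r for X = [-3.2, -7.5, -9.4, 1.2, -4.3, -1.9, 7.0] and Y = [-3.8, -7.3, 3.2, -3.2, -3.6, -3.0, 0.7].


Pearson correlation coefficient (population):
r = cov(X,Y) / (std(X) * std(Y))
Mean X = -2.5857, Mean Y = -2.4286
Cov(X,Y) = 2.15898
Std(X) = 5.079209, Std(Y) = 3.148112
r = 0.135

0.135


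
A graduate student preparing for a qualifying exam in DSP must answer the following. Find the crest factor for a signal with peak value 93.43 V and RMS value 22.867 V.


Crest factor is the ratio of peak to RMS:
CF = V_peak / V_rms
   = 93.43 / 22.867
   = 4.0858

4.0858


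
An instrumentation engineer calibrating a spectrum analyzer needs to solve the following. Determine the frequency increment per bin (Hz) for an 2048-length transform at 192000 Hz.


DFT frequency resolution:
df = fs / N
   = 192000 / 2048
   = 93.75 Hz

93.75 Hz


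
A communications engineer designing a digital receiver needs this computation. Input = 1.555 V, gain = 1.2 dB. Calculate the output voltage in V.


Output voltage from dB gain:
V_out = V_in * 10^(gain_dB / 20)
      = 1.555 * 10^(1.2 / 20)
      = 1.555 * 1.148154
      = 1.7854 V

1.7854 V


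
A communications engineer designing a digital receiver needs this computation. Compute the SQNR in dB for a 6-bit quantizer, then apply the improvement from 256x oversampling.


Step 1 — baseline SQNR at Nyquist:
SQNR_base = 6.02*N + 1.76
          = 6.02*6 + 1.76
          = 37.88 dB

Step 2 — oversampling processing gain:
G = 10*log10(OSR) = 10*log10(256) = 24.08 dB

Step 3 — total:
SQNR_total = 37.88 + 24.08 = 61.96 dB

Base SQNR = 37.88 dB; oversampled SQNR = 61.96 dB


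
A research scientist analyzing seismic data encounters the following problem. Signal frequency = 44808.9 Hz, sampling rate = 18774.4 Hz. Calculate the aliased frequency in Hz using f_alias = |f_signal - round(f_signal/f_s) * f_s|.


Compute the nearest integer multiple of fs to the signal:
n = round(44808.9 / 18774.4) = 2
f_alias = |44808.9 - 2 * 18774.4|
        = |44808.9 - 37548.8|
        = 7260.1 Hz

7260.1


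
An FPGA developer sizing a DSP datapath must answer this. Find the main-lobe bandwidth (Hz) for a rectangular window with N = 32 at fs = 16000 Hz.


Main lobe width for a rectangular window:
Width = 2 * fs / N
      = 2 * 16000 / 32
      = 32000 / 32
      = 1000.0 Hz

1000.0 Hz


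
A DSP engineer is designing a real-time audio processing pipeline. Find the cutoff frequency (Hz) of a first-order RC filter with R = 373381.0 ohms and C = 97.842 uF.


Cutoff frequency of a first-order RC filter:
fc = 1 / (2 * pi * R * C)
C = 97.842 uF = 9.7842e-05 F
fc = 1 / (2 * pi * 373381.0 * 9.7842e-05)
   = 1 / 229.53948581356
   = 0.004357 Hz

0.004357 Hz


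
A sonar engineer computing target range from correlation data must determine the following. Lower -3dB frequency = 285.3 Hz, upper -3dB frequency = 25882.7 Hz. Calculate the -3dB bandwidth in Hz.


Bandwidth is the difference of -3dB frequencies:
BW = f_high - f_low
   = 25882.7 - 285.3
   = 25597.4 Hz

25597.4 Hz


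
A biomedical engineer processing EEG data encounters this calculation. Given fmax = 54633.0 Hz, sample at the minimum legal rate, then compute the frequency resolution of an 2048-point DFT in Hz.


Step 1 — Nyquist sampling rate:
fs = 2 * fmax = 2 * 54633.0 = 109266.0 Hz

Step 2 — DFT bin spacing:
df = fs / N = 109266.0 / 2048 = 53.3525 Hz

53.3525 Hz


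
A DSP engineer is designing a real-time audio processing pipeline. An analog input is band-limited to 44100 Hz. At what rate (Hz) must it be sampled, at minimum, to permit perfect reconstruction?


The Nyquist rate is twice the maximum frequency component.
fs_min = 2 * fmax
      = 2 * 44100
      = 88200 Hz

88200


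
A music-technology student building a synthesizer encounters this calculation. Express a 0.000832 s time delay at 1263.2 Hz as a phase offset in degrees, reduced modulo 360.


Phase shift from frequency and time delay:
phi = 360 * f * t_delay
    = 360 * 1263.2 * 0.000832
    = 378.35 degrees
    mod 360 = 18.35 degrees

18.35 degrees


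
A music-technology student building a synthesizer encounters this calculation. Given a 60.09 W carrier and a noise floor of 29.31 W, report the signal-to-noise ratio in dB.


SNR in decibels:
SNR = 10 * log10(Ps / Pn)
    = 10 * log10(60.09 / 29.31)
    = 10 * log10(2.0502)
    = 10 * 0.3118
    = 3.12 dB

3.12 dB


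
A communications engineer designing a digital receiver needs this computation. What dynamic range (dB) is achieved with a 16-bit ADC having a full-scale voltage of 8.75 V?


Dynamic range from full-scale to LSB:
V_min = V_max / 2^bits = 8.75 / 2^16
DR = 20 * log10(V_max / V_min)
   = 20 * log10(2^16)
   = 20 * 16 * log10(2)
   = 96.33 dB

96.33 dB


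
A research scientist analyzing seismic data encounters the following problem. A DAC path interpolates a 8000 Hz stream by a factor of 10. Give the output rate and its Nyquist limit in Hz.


Step 1 — output sample rate after interpolation by L:
fs_out = L * fs_in = 10 * 8000 = 80000 Hz

Step 2 — Nyquist frequency of the output stream:
f_Nyq = fs_out / 2 = 80000 / 2 = 40000.0 Hz

fs_out = 80000 Hz; f_Nyquist = 40000.0 Hz


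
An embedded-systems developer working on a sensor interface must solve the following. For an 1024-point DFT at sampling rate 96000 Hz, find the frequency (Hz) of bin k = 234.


Frequency of DFT bin k:
f_k = k * fs / N
    = 234 * 96000 / 1024
    = 22464000 / 1024
    = 21937.5 Hz

21937.5 Hz


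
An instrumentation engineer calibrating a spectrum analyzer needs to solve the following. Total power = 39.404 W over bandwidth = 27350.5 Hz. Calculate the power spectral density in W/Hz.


Power spectral density:
PSD = P / BW
    = 39.404 / 27350.5
    = 0.0014407 W/Hz

0.0014407 W/Hz


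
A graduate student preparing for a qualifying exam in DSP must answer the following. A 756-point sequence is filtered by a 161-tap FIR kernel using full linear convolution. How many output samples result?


Linear convolution output length:
L = N + M - 1
  = 756 + 161 - 1
  = 916 samples

916


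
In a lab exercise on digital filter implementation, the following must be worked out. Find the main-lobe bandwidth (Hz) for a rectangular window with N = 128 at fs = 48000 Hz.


Main lobe width for a rectangular window:
Width = 2 * fs / N
      = 2 * 48000 / 128
      = 96000 / 128
      = 750.0 Hz

750.0 Hz


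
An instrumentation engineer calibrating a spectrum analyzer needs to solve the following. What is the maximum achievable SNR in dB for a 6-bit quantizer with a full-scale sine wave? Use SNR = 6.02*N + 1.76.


Theoretical SNR for a full-scale sinusoid:
SNR = 6.02 * N + 1.76
    = 6.02 * 6 + 1.76
    = 36.12 + 1.76
    = 37.88 dB

37.88 dB


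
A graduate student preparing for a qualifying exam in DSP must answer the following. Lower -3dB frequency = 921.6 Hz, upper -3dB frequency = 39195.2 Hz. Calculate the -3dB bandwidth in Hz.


Bandwidth is the difference of -3dB frequencies:
BW = f_high - f_low
   = 39195.2 - 921.6
   = 38273.6 Hz

38273.6 Hz


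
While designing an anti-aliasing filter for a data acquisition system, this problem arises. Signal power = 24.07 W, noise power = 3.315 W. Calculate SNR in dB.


SNR in decibels:
SNR = 10 * log10(Ps / Pn)
    = 10 * log10(24.07 / 3.315)
    = 10 * log10(7.2609)
    = 10 * 0.861
    = 8.61 dB

8.61 dB
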